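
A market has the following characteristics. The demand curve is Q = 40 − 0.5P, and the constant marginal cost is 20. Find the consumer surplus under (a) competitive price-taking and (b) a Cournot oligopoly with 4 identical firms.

Inverting demand: P = 80 − 2Q.
Perfect competition: P = MC = 20, so 80 − 2Q = 20 and Q = 30.
CS = ½·(80 − 20)·30 = 900.
Cournot with 4 identical firms: the symmetric best-response condition is 80 − 10q = 20. Each firm produces q = 6, total output Q = 24, price P = 32.
CS = ½·(80 − 32)·24 = 576.

Competition: CS = 900; Cournot: CS = 576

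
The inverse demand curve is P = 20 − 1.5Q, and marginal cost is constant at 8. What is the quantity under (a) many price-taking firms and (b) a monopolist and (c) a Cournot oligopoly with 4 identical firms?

Competition: Q = 8; Monopoly: Q = 4; Cournot: Q = 6.4

Perfect competition: P = MC = 8, so 20 − 1.5Q = 8 and Q = 8.
Monopoly sets MR = MC: 20 − 3Q = 8 ⇒ Q = 4, P = 20 − 1.5·4 = 14.
Cournot with 4 identical firms: the symmetric best-response condition is 20 − 7.5q = 8. Each firm produces q = 1.6, total output Q = 6.4, price P = 10.4.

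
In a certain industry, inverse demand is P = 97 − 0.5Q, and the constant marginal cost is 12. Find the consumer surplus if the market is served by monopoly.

The monopolist equates marginal revenue to marginal cost: 97 − Q = 12, so Q = 85. From demand, P = 54.5.
CS = ½·(97 − 54.5)·85 = 1806.25.

CS = 1806.25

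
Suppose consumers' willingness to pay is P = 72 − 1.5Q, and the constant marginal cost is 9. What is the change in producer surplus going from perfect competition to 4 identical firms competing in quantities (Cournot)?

PS rises by 423.36

Perfect competition: P = MC = 9, so 72 − 1.5Q = 9 and Q = 42.
PS = (9 − 9)·42 = 0.
With 4 symmetric Cournot firms, each firm's FOC gives 72 − 7.5q = 9, so q = 8.4, Q = 4·8.4 = 33.6, and P = 21.6.
PS = (21.6 − 9)·33.6 = 423.36.
Change in producer surplus: 423.36 − 0 = 423.36.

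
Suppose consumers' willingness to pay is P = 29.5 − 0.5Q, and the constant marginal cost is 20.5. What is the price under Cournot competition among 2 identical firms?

With 2 symmetric Cournot firms, each firm's FOC gives 29.5 − 1.5q = 20.5, so q = 6, Q = 2·6 = 12, and P = 23.5.

P = 23.5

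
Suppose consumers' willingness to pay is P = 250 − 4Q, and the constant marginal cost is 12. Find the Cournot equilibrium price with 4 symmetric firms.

Cournot with 4 identical firms: the symmetric best-response condition is 250 − 20q = 12. Each firm produces q = 11.9, total output Q = 47.6, price P = 59.6.

P = 59.6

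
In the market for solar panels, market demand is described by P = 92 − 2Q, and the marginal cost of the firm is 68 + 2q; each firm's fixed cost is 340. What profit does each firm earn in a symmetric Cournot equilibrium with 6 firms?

Cournot with 6 identical firms: the symmetric best-response condition is 92 − 14q = 68 + 2q. Each firm produces q = 1.5, total output Q = 9, price P = 74.
Each firm's profit = 74·1.5 − (68·1.5 + ½·2·1.5²) − 340 = −333.25.

π_i = −333.25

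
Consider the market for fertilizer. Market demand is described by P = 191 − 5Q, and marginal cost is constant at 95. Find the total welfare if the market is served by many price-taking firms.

TS = 921.6

Perfect competition: P = MC = 95, so 191 − 5Q = 95 and Q = 19.2.
CS = ½·(191 − 95)·19.2 = 921.6; PS = (95 − 95)·19.2 = 0; TS = 921.6.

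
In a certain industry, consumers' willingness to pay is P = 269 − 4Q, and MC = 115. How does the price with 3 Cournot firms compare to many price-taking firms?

With 3 symmetric Cournot firms, each firm's FOC gives 269 − 16q = 115, so q = 9.625, Q = 3·9.625 = 28.875, and P = 153.5.
Under competition P = MC = 115, so Q = (269 − 115)/4 = 38.5.

Cournot: P = 153.5; Competition: P = 115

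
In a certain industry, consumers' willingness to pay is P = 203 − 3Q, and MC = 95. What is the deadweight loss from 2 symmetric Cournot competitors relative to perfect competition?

Under competition P = MC = 95, so Q = (203 − 95)/3 = 36.
In a 2-firm Cournot equilibrium, symmetry and the first-order condition give q = (203 − 95)/(9) = 12. So Q = 24 and P = 131.
DWL is the triangle between Q = 24 and Q = 36: ½·(36 − 24)·(131 − 95) = 216.

DWL = 216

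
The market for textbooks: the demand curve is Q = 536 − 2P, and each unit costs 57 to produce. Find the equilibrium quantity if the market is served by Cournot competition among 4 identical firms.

Inverting demand: P = 268 − 0.5Q.
With 4 symmetric Cournot firms, each firm's FOC gives 268 − 2.5q = 57, so q = 84.4, Q = 4·84.4 = 337.6, and P = 99.2.

Q = 337.6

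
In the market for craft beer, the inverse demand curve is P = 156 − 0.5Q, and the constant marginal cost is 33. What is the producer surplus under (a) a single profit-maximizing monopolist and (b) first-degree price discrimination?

The monopolist equates marginal revenue to marginal cost: 156 − Q = 33, so Q = 123. From demand, P = 94.5.
PS = (94.5 − 33)·123 = 7564.5.
Under first-degree price discrimination the firm charges each unit its demand price and produces up to where P = MC, i.e. Q = 246. Consumer surplus is zero; producer surplus equals total surplus.
PS = ½·(156 − 33)·246 = 15129.

Monopoly: PS = 7564.5; Perfect PD: PS = 15129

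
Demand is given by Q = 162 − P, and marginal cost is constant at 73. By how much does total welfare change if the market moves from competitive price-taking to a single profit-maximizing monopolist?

TS falls by 990.125

Inverting demand: P = 162 − Q.
Under competition P = MC = 73, so Q = (162 − 73)/1 = 89.
CS = ½·(162 − 73)·89 = 3960.5; PS = (73 − 73)·89 = 0; TS = 3960.5.
The monopolist equates marginal revenue to marginal cost: 162 − 2Q = 73, so Q = 44.5. From demand, P = 117.5.
CS = ½·(162 − 117.5)·44.5 = 990.125; PS = (117.5 − 73)·44.5 = 1980.25; TS = 2970.375.
Change in total welfare: 2970.375 − 3960.5 = −990.125.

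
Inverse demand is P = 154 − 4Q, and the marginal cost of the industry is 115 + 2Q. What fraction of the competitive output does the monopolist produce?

Monopoly sets MR = MC: 154 − 8Q = 115 + 2Q ⇒ Q = 3.9, P = 154 − 4·3.9 = 138.4.
Under competition P = MC: 154 − 4Q = 115 + 2Q ⇒ Q = 6.5, P = 128.
Ratio Q_m/Q_c = 3.9/6.5 = 0.6.

Q_m/Q_c = 0.6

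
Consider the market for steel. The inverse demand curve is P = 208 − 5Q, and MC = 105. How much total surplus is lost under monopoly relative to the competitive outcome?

Perfect competition: P = MC = 105, so 208 − 5Q = 105 and Q = 20.6.
The monopolist equates marginal revenue to marginal cost: 208 − 10Q = 105, so Q = 10.3. From demand, P = 156.5.
DWL is the triangle between Q = 10.3 and Q = 20.6: ½·(20.6 − 10.3)·(156.5 − 105) = 265.225.

DWL = 265.225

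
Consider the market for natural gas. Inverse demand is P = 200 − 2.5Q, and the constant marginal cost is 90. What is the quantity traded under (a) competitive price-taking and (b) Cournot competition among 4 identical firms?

Under competition P = MC = 90, so Q = (200 − 90)/2.5 = 44.
Cournot with 4 identical firms: the symmetric best-response condition is 200 − 12.5q = 90. Each firm produces q = 8.8, total output Q = 35.2, price P = 112.

Competition: Q = 44; Cournot: Q = 35.2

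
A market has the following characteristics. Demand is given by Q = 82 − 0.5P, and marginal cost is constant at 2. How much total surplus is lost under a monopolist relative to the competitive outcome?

DWL = 1640.25

Inverting demand: P = 164 − 2Q.
Under competition P = MC = 2, so Q = (164 − 2)/2 = 81.
A monopolist chooses Q where MR = MC. MR = 164 − 4Q; setting this equal to 2 gives Q = 40.5 and P = 83.
DWL is the triangle between Q = 40.5 and Q = 81: ½·(81 − 40.5)·(83 − 2) = 1640.25.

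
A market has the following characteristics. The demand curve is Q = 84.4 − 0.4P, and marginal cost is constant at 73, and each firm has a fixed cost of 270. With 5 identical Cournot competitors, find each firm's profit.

π_i = −58.4

Inverting demand: P = 211 − 2.5Q.
With 5 symmetric Cournot firms, each firm's FOC gives 211 − 15q = 73, so q = 9.2, Q = 5·9.2 = 46, and P = 96.
Each firm's profit = (96 − 73)·9.2 − 270 = −58.4.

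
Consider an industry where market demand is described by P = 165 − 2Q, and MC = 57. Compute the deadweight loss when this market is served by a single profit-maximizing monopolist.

DWL = 729

Perfect competition: P = MC = 57, so 165 − 2Q = 57 and Q = 54.
A monopolist chooses Q where MR = MC. MR = 165 − 4Q; setting this equal to 57 gives Q = 27 and P = 111.
DWL is the triangle between Q = 27 and Q = 54: ½·(54 − 27)·(111 − 57) = 729.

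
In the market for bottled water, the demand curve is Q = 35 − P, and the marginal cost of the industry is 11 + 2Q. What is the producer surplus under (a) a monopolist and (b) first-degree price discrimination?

Monopoly: PS = 72; Perfect PD: PS = 96

Inverting demand: P = 35 − Q.
Monopoly sets MR = MC: 35 − 2Q = 11 + 2Q ⇒ Q = 6, P = 35 − 6 = 29.
PS = P·Q − VC(Q) = 29·6 − (11·6 + ½·2·6²) = 72.
A perfectly discriminating monopolist sells every unit with P(Q) ≥ MC(Q), so output equals the competitive quantity Q = 8. Each buyer pays their reservation price, so CS = 0 and the firm captures all surplus.
PS = ½·(35 − 11)·8 = 96.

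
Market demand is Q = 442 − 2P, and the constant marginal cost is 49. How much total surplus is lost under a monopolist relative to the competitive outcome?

DWL = 7396

Inverting demand: P = 221 − 0.5Q.
Perfect competition: P = MC = 49, so 221 − 0.5Q = 49 and Q = 344.
The monopolist equates marginal revenue to marginal cost: 221 − Q = 49, so Q = 172. From demand, P = 135.
DWL is the triangle between Q = 172 and Q = 344: ½·(344 − 172)·(135 − 49) = 7396.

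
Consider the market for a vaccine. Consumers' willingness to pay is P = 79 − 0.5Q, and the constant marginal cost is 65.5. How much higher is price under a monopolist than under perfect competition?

Price rises by 6.75

Perfect competition: P = MC = 65.5, so 79 − 0.5Q = 65.5 and Q = 27.
The monopolist equates marginal revenue to marginal cost: 79 − Q = 65.5, so Q = 13.5. From demand, P = 72.25.
Change in price: 72.25 − 65.5 = 6.75.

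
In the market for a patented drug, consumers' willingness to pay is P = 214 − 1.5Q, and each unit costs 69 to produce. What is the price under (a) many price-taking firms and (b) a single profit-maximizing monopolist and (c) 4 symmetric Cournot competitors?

Under competition P = MC = 69, so Q = (214 − 69)/1.5 = 290/3.
The monopolist equates marginal revenue to marginal cost: 214 − 3Q = 69, so Q = 145/3. From demand, P = 141.5.
With 4 symmetric Cournot firms, each firm's FOC gives 214 − 7.5q = 69, so q = 58/3, Q = 4·58/3 = 232/3, and P = 98.

Competition: P = 69; Monopoly: P = 141.5; Cournot: P = 98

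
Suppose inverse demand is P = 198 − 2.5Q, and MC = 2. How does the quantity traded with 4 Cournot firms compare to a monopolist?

Cournot with 4 identical firms: the symmetric best-response condition is 198 − 12.5q = 2. Each firm produces q = 15.68, total output Q = 62.72, price P = 41.2.
A monopolist chooses Q where MR = MC. MR = 198 − 5Q; setting this equal to 2 gives Q = 39.2 and P = 100.

Cournot: Q = 62.72; Monopoly: Q = 39.2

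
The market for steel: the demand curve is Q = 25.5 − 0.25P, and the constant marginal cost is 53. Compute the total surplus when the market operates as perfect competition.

TS = 300.125

Inverting demand: P = 102 − 4Q.
Competitive firms price at marginal cost: P = 53, giving Q = 12.25.
CS = ½·(102 − 53)·12.25 = 300.125; PS = (53 − 53)·12.25 = 0; TS = 300.125.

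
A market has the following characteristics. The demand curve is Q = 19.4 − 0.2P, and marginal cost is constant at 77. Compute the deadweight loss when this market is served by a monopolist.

DWL = 10

Inverting demand: P = 97 − 5Q.
Competitive firms price at marginal cost: P = 77, giving Q = 4.
The monopolist equates marginal revenue to marginal cost: 97 − 10Q = 77, so Q = 2. From demand, P = 87.
DWL is the triangle between Q = 2 and Q = 4: ½·(4 − 2)·(87 − 77) = 10.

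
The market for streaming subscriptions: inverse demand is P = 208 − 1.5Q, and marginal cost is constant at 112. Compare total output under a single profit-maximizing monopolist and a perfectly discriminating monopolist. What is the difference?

The monopolist equates marginal revenue to marginal cost: 208 − 3Q = 112, so Q = 32. From demand, P = 160.
With perfect price discrimination, output is the efficient level Q = 64 (where demand meets MC), but every buyer pays their willingness to pay: CS = 0 and PS = total surplus.
Change in total output: 64 − 32 = 32.

Q rises by 32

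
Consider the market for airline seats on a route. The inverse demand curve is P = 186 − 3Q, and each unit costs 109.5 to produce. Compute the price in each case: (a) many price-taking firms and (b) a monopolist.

Competitive firms price at marginal cost: P = 109.5, giving Q = 25.5.
A monopolist chooses Q where MR = MC. MR = 186 − 6Q; setting this equal to 109.5 gives Q = 12.75 and P = 147.75.

Competition: P = 109.5; Monopoly: P = 147.75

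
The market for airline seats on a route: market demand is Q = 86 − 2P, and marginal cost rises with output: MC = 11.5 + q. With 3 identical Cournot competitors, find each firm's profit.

π_i = 110.25

Inverting demand: P = 43 − 0.5Q.
In a 3-firm Cournot equilibrium, symmetry and the first-order condition give q = (43 − 11.5)/(3) = 10.5. So Q = 31.5 and P = 27.25.
Each firm's profit = 27.25·10.5 − (11.5·10.5 + ½·1·10.5²) = 110.25.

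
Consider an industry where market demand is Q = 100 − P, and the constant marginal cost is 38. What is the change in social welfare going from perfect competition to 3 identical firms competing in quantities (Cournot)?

Inverting demand: P = 100 − Q.
Under competition P = MC = 38, so Q = (100 − 38)/1 = 62.
CS = ½·(100 − 38)·62 = 1922; PS = (38 − 38)·62 = 0; TS = 1922.
In a 3-firm Cournot equilibrium, symmetry and the first-order condition give q = (100 − 38)/(4) = 15.5. So Q = 46.5 and P = 53.5.
CS = ½·(100 − 53.5)·46.5 = 1081.125; PS = (53.5 − 38)·46.5 = 720.75; TS = 1801.875.
Change in social welfare: 1801.875 − 1922 = −120.125.

TS falls by 120.125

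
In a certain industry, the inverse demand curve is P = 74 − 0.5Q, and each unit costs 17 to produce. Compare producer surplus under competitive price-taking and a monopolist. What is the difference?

Under competition P = MC = 17, so Q = (74 − 17)/0.5 = 114.
PS = (17 − 17)·114 = 0.
Monopoly sets MR = MC: 74 − Q = 17 ⇒ Q = 57, P = 74 − 0.5·57 = 45.5.
PS = (45.5 − 17)·57 = 1624.5.
Change in producer surplus: 1624.5 − 0 = 1624.5.

Producer surplus rises by 1624.5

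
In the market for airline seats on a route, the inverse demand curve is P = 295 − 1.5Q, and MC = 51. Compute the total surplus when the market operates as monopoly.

TS = 14884

Monopoly sets MR = MC: 295 − 3Q = 51 ⇒ Q = 244/3, P = 295 − 1.5·244/3 = 173.
CS = ½·(295 − 173)·244/3 = 14884/3; PS = (173 − 51)·244/3 = 29768/3; TS = 14884.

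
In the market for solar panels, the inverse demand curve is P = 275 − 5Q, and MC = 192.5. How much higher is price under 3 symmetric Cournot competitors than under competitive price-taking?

Under competition P = MC = 192.5, so Q = (275 − 192.5)/5 = 16.5.
In a 3-firm Cournot equilibrium, symmetry and the first-order condition give q = (275 − 192.5)/(20) = 4.125. So Q = 12.375 and P = 213.125.
Change in price: 213.125 − 192.5 = 20.625.

P rises by 20.625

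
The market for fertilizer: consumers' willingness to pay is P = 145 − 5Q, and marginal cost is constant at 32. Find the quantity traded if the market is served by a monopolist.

Q = 11.3

The monopolist equates marginal revenue to marginal cost: 145 − 10Q = 32, so Q = 11.3. From demand, P = 88.5.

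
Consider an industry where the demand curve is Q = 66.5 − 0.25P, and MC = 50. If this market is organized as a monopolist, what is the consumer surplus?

Inverting demand: P = 266 − 4Q.
The monopolist equates marginal revenue to marginal cost: 266 − 8Q = 50, so Q = 27. From demand, P = 158.
CS = ½·(266 − 158)·27 = 1458.

CS = 1458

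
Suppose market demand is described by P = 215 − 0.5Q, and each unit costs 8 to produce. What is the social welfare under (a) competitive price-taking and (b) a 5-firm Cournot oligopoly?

Under competition P = MC = 8, so Q = (215 − 8)/0.5 = 414.
CS = ½·(215 − 8)·414 = 42849; PS = (8 − 8)·414 = 0; TS = 42849.
In a 5-firm Cournot equilibrium, symmetry and the first-order condition give q = (215 − 8)/(3) = 69. So Q = 345 and P = 42.5.
CS = ½·(215 − 42.5)·345 = 29756.25; PS = (42.5 − 8)·345 = 11902.5; TS = 41658.75.

Competition: TS = 42849; Cournot: TS = 41658.75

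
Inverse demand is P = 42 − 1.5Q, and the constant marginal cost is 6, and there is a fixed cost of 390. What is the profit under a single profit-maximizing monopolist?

Profit = −174

The monopolist equates marginal revenue to marginal cost: 42 − 3Q = 6, so Q = 12. From demand, P = 24.
Profit = (24 − 6)·12 − 390 = −174.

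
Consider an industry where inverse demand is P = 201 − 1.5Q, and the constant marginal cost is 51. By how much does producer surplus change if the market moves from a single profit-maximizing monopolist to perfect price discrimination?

Monopoly sets MR = MC: 201 − 3Q = 51 ⇒ Q = 50, P = 201 − 1.5·50 = 126.
PS = (126 − 51)·50 = 3750.
Under first-degree price discrimination the firm charges each unit its demand price and produces up to where P = MC, i.e. Q = 100. Consumer surplus is zero; producer surplus equals total surplus.
PS = ½·(201 − 51)·100 = 7500.
Change in producer surplus: 7500 − 3750 = 3750.

PS rises by 3750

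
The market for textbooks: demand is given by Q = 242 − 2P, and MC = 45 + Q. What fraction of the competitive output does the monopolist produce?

Inverting demand: P = 121 − 0.5Q.
The monopolist equates marginal revenue to marginal cost: 121 − Q = 45 + Q, so Q = 38. From demand, P = 102.
Competitive equilibrium sets price equal to marginal cost: 121 − 0.5Q = 45 + Q, so Q = 152/3 and P = 287/3.
Ratio Q_m/Q_c = 38/(152/3) = 0.75.

Q_m/Q_c = 0.75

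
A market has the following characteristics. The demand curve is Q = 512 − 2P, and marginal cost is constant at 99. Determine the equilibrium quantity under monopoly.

Q = 157

Inverting demand: P = 256 − 0.5Q.
The monopolist equates marginal revenue to marginal cost: 256 − Q = 99, so Q = 157. From demand, P = 177.5.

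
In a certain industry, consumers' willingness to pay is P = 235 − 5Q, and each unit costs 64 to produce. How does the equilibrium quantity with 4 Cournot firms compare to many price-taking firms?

Cournot: Q = 27.36; Competition: Q = 34.2

With 4 symmetric Cournot firms, each firm's FOC gives 235 − 25q = 64, so q = 6.84, Q = 4·6.84 = 27.36, and P = 98.2.
Perfect competition: P = MC = 64, so 235 − 5Q = 64 and Q = 34.2.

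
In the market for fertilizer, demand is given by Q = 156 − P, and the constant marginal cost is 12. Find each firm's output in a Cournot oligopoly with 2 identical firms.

Inverting demand: P = 156 − Q.
In a 2-firm Cournot equilibrium, symmetry and the first-order condition give q = (156 − 12)/(3) = 48. So Q = 96 and P = 60.

q_i = 48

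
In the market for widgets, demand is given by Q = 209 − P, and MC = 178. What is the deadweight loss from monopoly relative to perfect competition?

Inverting demand: P = 209 − Q.
Perfect competition: P = MC = 178, so 209 − Q = 178 and Q = 31.
A monopolist chooses Q where MR = MC. MR = 209 − 2Q; setting this equal to 178 gives Q = 15.5 and P = 193.5.
DWL is the triangle between Q = 15.5 and Q = 31: ½·(31 − 15.5)·(193.5 − 178) = 120.125.

DWL = 120.125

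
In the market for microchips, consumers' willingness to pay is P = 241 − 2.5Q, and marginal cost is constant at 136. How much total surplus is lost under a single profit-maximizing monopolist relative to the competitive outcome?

Competitive firms price at marginal cost: P = 136, giving Q = 42.
A monopolist chooses Q where MR = MC. MR = 241 − 5Q; setting this equal to 136 gives Q = 21 and P = 188.5.
DWL is the triangle between Q = 21 and Q = 42: ½·(42 − 21)·(188.5 − 136) = 551.25.

DWL = 551.25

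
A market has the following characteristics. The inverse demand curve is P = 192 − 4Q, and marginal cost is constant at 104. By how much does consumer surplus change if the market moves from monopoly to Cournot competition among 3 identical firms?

Consumer surplus rises by 302.5

A monopolist chooses Q where MR = MC. MR = 192 − 8Q; setting this equal to 104 gives Q = 11 and P = 148.
CS = ½·(192 − 148)·11 = 242.
With 3 symmetric Cournot firms, each firm's FOC gives 192 − 16q = 104, so q = 5.5, Q = 3·5.5 = 16.5, and P = 126.
CS = ½·(192 − 126)·16.5 = 544.5.
Change in consumer surplus: 544.5 − 242 = 302.5.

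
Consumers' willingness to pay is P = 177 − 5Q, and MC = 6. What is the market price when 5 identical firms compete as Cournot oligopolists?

P = 34.5

Cournot with 5 identical firms: the symmetric best-response condition is 177 − 30q = 6. Each firm produces q = 5.7, total output Q = 28.5, price P = 34.5.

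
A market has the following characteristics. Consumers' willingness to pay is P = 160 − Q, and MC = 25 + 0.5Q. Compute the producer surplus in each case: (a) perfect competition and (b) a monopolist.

Competition: PS = 2025; Monopoly: PS = 3645

Under competition P = MC: 160 − Q = 25 + 0.5Q ⇒ Q = 90, P = 70.
PS = P·Q − VC(Q) = 70·90 − (25·90 + ½·0.5·90²) = 2025.
A monopolist chooses Q where MR = MC. MR = 160 − 2Q; setting this equal to 25 + 0.5Q gives Q = 54 and P = 106.
PS = P·Q − VC(Q) = 106·54 − (25·54 + ½·0.5·54²) = 3645.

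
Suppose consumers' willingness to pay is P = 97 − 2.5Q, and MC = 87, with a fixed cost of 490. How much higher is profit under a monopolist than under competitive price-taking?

Perfect competition: P = MC = 87, so 97 − 2.5Q = 87 and Q = 4.
Profit = (87 − 87)·4 − 490 = −490.
A monopolist chooses Q where MR = MC. MR = 97 − 5Q; setting this equal to 87 gives Q = 2 and P = 92.
Profit = (92 − 87)·2 − 490 = −480.
Change in profit: −480 − −490 = 10.

Profit rises by 10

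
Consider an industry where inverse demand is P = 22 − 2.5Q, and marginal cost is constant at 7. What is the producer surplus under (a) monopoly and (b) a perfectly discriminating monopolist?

A monopolist chooses Q where MR = MC. MR = 22 − 5Q; setting this equal to 7 gives Q = 3 and P = 14.5.
PS = (14.5 − 7)·3 = 22.5.
With perfect price discrimination, output is the efficient level Q = 6 (where demand meets MC), but every buyer pays their willingness to pay: CS = 0 and PS = total surplus.
PS = ½·(22 − 7)·6 = 45.

Monopoly: PS = 22.5; Perfect PD: PS = 45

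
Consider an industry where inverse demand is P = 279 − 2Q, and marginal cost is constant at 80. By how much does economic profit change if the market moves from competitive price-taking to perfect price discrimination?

π rises by 9900.25

Under competition P = MC = 80, so Q = (279 − 80)/2 = 99.5.
Profit = (80 − 80)·99.5 = 0.
With perfect price discrimination, output is the efficient level Q = 99.5 (where demand meets MC), but every buyer pays their willingness to pay: CS = 0 and PS = total surplus.
PS equals the full surplus area, 9900.25. Profit = 9900.25 = 9900.25.
Change in economic profit: 9900.25 − 0 = 9900.25.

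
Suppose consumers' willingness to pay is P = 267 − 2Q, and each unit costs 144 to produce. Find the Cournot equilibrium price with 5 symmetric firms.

Cournot with 5 identical firms: the symmetric best-response condition is 267 − 12q = 144. Each firm produces q = 10.25, total output Q = 51.25, price P = 164.5.

P = 164.5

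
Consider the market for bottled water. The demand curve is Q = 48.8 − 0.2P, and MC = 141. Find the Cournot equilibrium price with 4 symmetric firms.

Inverting demand: P = 244 − 5Q.
With 4 symmetric Cournot firms, each firm's FOC gives 244 − 25q = 141, so q = 4.12, Q = 4·4.12 = 16.48, and P = 161.6.

P = 161.6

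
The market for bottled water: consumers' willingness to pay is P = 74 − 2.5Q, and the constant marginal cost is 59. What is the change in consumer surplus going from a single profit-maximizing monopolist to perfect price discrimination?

The monopolist equates marginal revenue to marginal cost: 74 − 5Q = 59, so Q = 3. From demand, P = 66.5.
CS = ½·(74 − 66.5)·3 = 11.25.
Under first-degree price discrimination the firm charges each unit its demand price and produces up to where P = MC, i.e. Q = 6. Consumer surplus is zero; producer surplus equals total surplus.
CS = 0.
Change in consumer surplus: 0 − 11.25 = −11.25.

Consumer surplus falls by 11.25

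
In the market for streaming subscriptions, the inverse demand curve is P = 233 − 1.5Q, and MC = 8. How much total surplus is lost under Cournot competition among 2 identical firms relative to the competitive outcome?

DWL = 1875

Competitive firms price at marginal cost: P = 8, giving Q = 150.
With 2 symmetric Cournot firms, each firm's FOC gives 233 − 4.5q = 8, so q = 50, Q = 2·50 = 100, and P = 83.
DWL is the triangle between Q = 100 and Q = 150: ½·(150 − 100)·(83 − 8) = 1875.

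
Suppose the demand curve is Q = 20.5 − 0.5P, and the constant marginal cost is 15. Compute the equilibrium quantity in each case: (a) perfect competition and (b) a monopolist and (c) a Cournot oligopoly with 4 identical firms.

Competition: Q = 13; Monopoly: Q = 6.5; Cournot: Q = 10.4

Inverting demand: P = 41 − 2Q.
Perfect competition: P = MC = 15, so 41 − 2Q = 15 and Q = 13.
Monopoly sets MR = MC: 41 − 4Q = 15 ⇒ Q = 6.5, P = 41 − 2·6.5 = 28.
Cournot with 4 identical firms: the symmetric best-response condition is 41 − 10q = 15. Each firm produces q = 2.6, total output Q = 10.4, price P = 20.2.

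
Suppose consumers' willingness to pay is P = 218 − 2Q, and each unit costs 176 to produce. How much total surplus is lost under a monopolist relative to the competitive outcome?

Under competition P = MC = 176, so Q = (218 − 176)/2 = 21.
A monopolist chooses Q where MR = MC. MR = 218 − 4Q; setting this equal to 176 gives Q = 10.5 and P = 197.
DWL is the triangle between Q = 10.5 and Q = 21: ½·(21 − 10.5)·(197 − 176) = 110.25.

DWL = 110.25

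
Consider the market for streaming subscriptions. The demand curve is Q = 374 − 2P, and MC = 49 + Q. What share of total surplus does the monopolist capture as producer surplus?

Inverting demand: P = 187 − 0.5Q.
The monopolist equates marginal revenue to marginal cost: 187 − Q = 49 + Q, so Q = 69. From demand, P = 152.5.
CS = ½·(187 − 152.5)·69 = 1190.25.
PS = P·Q − VC(Q) = 152.5·69 − (49·69 + ½·1·69²) = 4761.
Share captured = PS/TS = 4761/5951.25 = 0.8.

PS/TS = 0.8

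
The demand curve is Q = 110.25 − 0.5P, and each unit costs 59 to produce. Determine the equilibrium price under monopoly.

Inverting demand: P = 220.5 − 2Q.
A monopolist chooses Q where MR = MC. MR = 220.5 − 4Q; setting this equal to 59 gives Q = 40.375 and P = 139.75.

P = 139.75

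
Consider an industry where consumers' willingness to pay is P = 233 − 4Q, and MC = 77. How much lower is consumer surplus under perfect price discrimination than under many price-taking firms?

Under competition P = MC = 77, so Q = (233 − 77)/4 = 39.
CS = ½·(233 − 77)·39 = 3042.
Under first-degree price discrimination the firm charges each unit its demand price and produces up to where P = MC, i.e. Q = 39. Consumer surplus is zero; producer surplus equals total surplus.
CS = 0.
Change in consumer surplus: 0 − 3042 = −3042.

Consumer surplus falls by 3042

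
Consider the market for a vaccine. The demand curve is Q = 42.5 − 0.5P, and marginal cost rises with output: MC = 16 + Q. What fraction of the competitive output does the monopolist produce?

Inverting demand: P = 85 − 2Q.
Monopoly sets MR = MC: 85 − 4Q = 16 + Q ⇒ Q = 13.8, P = 85 − 2·13.8 = 57.4.
Under competition P = MC: 85 − 2Q = 16 + Q ⇒ Q = 23, P = 39.
Ratio Q_m/Q_c = 13.8/23 = 0.6.

Q_m/Q_c = 0.6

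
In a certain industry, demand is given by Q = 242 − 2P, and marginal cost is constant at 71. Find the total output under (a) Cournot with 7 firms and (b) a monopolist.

Inverting demand: P = 121 − 0.5Q.
Cournot with 7 identical firms: the symmetric best-response condition is 121 − 4q = 71. Each firm produces q = 12.5, total output Q = 87.5, price P = 77.25.
The monopolist equates marginal revenue to marginal cost: 121 − Q = 71, so Q = 50. From demand, P = 96.

Cournot: Q = 87.5; Monopoly: Q = 50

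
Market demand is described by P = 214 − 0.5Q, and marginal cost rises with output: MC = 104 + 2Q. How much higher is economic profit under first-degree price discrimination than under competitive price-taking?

Economic profit rises by 484

Competitive equilibrium sets price equal to marginal cost: 214 − 0.5Q = 104 + 2Q, so Q = 44 and P = 192.
Profit = 192·44 − (104·44 + ½·2·44²) = 1936.
With perfect price discrimination, output is the efficient level Q = 44 (where demand meets MC), but every buyer pays their willingness to pay: CS = 0 and PS = total surplus.
PS equals the full surplus area, 2420. Profit = 2420 = 2420.
Change in economic profit: 2420 − 1936 = 484.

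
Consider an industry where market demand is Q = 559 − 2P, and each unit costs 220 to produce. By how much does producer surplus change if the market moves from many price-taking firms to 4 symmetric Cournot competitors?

Inverting demand: P = 279.5 − 0.5Q.
Under competition P = MC = 220, so Q = (279.5 − 220)/0.5 = 119.
PS = (220 − 220)·119 = 0.
In a 4-firm Cournot equilibrium, symmetry and the first-order condition give q = (279.5 − 220)/(2.5) = 23.8. So Q = 95.2 and P = 231.9.
PS = (231.9 − 220)·95.2 = 1132.88.
Change in producer surplus: 1132.88 − 0 = 1132.88.

Producer surplus rises by 1132.88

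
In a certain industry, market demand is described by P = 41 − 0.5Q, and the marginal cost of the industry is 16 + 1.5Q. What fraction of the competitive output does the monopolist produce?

Q_m/Q_c = 0.8

A monopolist chooses Q where MR = MC. MR = 41 − Q; setting this equal to 16 + 1.5Q gives Q = 10 and P = 36.
Competitive equilibrium sets price equal to marginal cost: 41 − 0.5Q = 16 + 1.5Q, so Q = 12.5 and P = 34.75.
Ratio Q_m/Q_c = 10/12.5 = 0.8.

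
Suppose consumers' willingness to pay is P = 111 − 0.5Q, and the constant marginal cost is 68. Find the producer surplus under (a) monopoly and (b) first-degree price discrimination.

Monopoly: PS = 924.5; Perfect PD: PS = 1849

A monopolist chooses Q where MR = MC. MR = 111 − Q; setting this equal to 68 gives Q = 43 and P = 89.5.
PS = (89.5 − 68)·43 = 924.5.
A perfectly discriminating monopolist sells every unit with P(Q) ≥ MC(Q), so output equals the competitive quantity Q = 86. Each buyer pays their reservation price, so CS = 0 and the firm captures all surplus.
PS = ½·(111 − 68)·86 = 1849.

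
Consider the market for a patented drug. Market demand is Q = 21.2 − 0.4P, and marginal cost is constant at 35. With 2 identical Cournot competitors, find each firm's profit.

π_i = 14.4

Inverting demand: P = 53 − 2.5Q.
Cournot with 2 identical firms: the symmetric best-response condition is 53 − 7.5q = 35. Each firm produces q = 2.4, total output Q = 4.8, price P = 41.
Each firm's profit = (41 − 35)·2.4 = 14.4.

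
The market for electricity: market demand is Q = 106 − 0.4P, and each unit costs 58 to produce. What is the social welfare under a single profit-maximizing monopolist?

TS = 6427.35

Inverting demand: P = 265 − 2.5Q.
A monopolist chooses Q where MR = MC. MR = 265 − 5Q; setting this equal to 58 gives Q = 41.4 and P = 161.5.
CS = ½·(265 − 161.5)·41.4 = 2142.45; PS = (161.5 − 58)·41.4 = 4284.9; TS = 6427.35.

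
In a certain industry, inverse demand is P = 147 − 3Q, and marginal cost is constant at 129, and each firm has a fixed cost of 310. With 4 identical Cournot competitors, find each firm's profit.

In a 4-firm Cournot equilibrium, symmetry and the first-order condition give q = (147 − 129)/(15) = 1.2. So Q = 4.8 and P = 132.6.
Each firm's profit = (132.6 − 129)·1.2 − 310 = −305.68.

π_i = −305.68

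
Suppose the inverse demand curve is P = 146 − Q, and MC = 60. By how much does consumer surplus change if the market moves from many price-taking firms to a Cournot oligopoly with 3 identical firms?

Under competition P = MC = 60, so Q = (146 − 60)/1 = 86.
CS = ½·(146 − 60)·86 = 3698.
In a 3-firm Cournot equilibrium, symmetry and the first-order condition give q = (146 − 60)/(4) = 21.5. So Q = 64.5 and P = 81.5.
CS = ½·(146 − 81.5)·64.5 = 2080.125.
Change in consumer surplus: 2080.125 − 3698 = −1617.875.

CS falls by 1617.875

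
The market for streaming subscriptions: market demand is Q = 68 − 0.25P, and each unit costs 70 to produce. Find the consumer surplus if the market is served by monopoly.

Inverting demand: P = 272 − 4Q.
The monopolist equates marginal revenue to marginal cost: 272 − 8Q = 70, so Q = 25.25. From demand, P = 171.
CS = ½·(272 − 171)·25.25 = 1275.125.

CS = 1275.125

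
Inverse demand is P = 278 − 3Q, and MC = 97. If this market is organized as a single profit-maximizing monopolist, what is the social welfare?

The monopolist equates marginal revenue to marginal cost: 278 − 6Q = 97, so Q = 181/6. From demand, P = 187.5.
CS = ½·(278 − 187.5)·181/6 = 32761/24; PS = (187.5 − 97)·181/6 = 32761/12; TS = 4095.125.

TS = 4095.125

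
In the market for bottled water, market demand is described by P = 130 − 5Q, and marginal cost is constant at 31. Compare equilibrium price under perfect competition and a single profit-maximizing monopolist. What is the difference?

P rises by 49.5

Perfect competition: P = MC = 31, so 130 − 5Q = 31 and Q = 19.8.
The monopolist equates marginal revenue to marginal cost: 130 − 10Q = 31, so Q = 9.9. From demand, P = 80.5.
Change in equilibrium price: 80.5 − 31 = 49.5.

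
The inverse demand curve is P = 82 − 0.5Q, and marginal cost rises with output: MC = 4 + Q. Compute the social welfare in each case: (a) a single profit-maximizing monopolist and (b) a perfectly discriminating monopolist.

Monopoly sets MR = MC: 82 − Q = 4 + Q ⇒ Q = 39, P = 82 − 0.5·39 = 62.5.
CS = ½·(82 − 62.5)·39 = 380.25; PS = (62.5·39 − 4·39 − ½·1·39²) = 1521; TS = 1901.25.
With perfect price discrimination, output is the efficient level Q = 52 (where demand meets MC), but every buyer pays their willingness to pay: CS = 0 and PS = total surplus.
TS = 2028 (equal to competitive TS).

Monopoly: TS = 1901.25; Perfect PD: TS = 2028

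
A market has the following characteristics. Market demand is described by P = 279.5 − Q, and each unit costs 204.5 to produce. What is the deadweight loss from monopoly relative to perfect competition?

DWL = 703.125

Perfect competition: P = MC = 204.5, so 279.5 − Q = 204.5 and Q = 75.
Monopoly sets MR = MC: 279.5 − 2Q = 204.5 ⇒ Q = 37.5, P = 279.5 − 37.5 = 242.
DWL is the triangle between Q = 37.5 and Q = 75: ½·(75 − 37.5)·(242 − 204.5) = 703.125.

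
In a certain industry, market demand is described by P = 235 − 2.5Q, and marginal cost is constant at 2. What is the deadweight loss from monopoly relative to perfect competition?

DWL = 2714.45

Competitive firms price at marginal cost: P = 2, giving Q = 93.2.
Monopoly sets MR = MC: 235 − 5Q = 2 ⇒ Q = 46.6, P = 235 − 2.5·46.6 = 118.5.
DWL is the triangle between Q = 46.6 and Q = 93.2: ½·(93.2 − 46.6)·(118.5 − 2) = 2714.45.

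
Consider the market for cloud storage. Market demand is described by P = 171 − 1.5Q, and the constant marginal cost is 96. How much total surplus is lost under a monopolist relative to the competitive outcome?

Under competition P = MC = 96, so Q = (171 − 96)/1.5 = 50.
The monopolist equates marginal revenue to marginal cost: 171 − 3Q = 96, so Q = 25. From demand, P = 133.5.
DWL is the triangle between Q = 25 and Q = 50: ½·(50 − 25)·(133.5 − 96) = 468.75.

DWL = 468.75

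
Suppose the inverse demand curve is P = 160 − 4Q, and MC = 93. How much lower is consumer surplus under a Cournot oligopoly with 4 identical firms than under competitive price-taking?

Consumer surplus falls by 202.005

Competitive firms price at marginal cost: P = 93, giving Q = 16.75.
CS = ½·(160 − 93)·16.75 = 561.125.
In a 4-firm Cournot equilibrium, symmetry and the first-order condition give q = (160 − 93)/(20) = 3.35. So Q = 13.4 and P = 106.4.
CS = ½·(160 − 106.4)·13.4 = 359.12.
Change in consumer surplus: 359.12 − 561.125 = −202.005.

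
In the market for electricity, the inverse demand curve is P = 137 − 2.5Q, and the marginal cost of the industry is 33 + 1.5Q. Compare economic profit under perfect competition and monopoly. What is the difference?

Under competition P = MC: 137 − 2.5Q = 33 + 1.5Q ⇒ Q = 26, P = 72.
Profit = 72·26 − (33·26 + ½·1.5·26²) = 507.
Monopoly sets MR = MC: 137 − 5Q = 33 + 1.5Q ⇒ Q = 16, P = 137 − 2.5·16 = 97.
Profit = 97·16 − (33·16 + ½·1.5·16²) = 832.
Change in economic profit: 832 − 507 = 325.

π rises by 325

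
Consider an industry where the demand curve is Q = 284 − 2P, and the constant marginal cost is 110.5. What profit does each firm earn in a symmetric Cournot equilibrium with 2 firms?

π_i = 220.5

Inverting demand: P = 142 − 0.5Q.
In a 2-firm Cournot equilibrium, symmetry and the first-order condition give q = (142 − 110.5)/(1.5) = 21. So Q = 42 and P = 121.
Each firm's profit = (121 − 110.5)·21 = 220.5.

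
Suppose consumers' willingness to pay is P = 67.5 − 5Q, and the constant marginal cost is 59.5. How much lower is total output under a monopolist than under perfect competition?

Perfect competition: P = MC = 59.5, so 67.5 − 5Q = 59.5 and Q = 1.6.
The monopolist equates marginal revenue to marginal cost: 67.5 − 10Q = 59.5, so Q = 0.8. From demand, P = 63.5.
Change in total output: 0.8 − 1.6 = −0.8.

Q falls by 0.8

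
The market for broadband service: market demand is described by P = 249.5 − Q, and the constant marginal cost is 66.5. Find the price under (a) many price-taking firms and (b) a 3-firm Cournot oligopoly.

Under competition P = MC = 66.5, so Q = (249.5 − 66.5)/1 = 183.
In a 3-firm Cournot equilibrium, symmetry and the first-order condition give q = (249.5 − 66.5)/(4) = 45.75. So Q = 137.25 and P = 112.25.

Competition: P = 66.5; Cournot: P = 112.25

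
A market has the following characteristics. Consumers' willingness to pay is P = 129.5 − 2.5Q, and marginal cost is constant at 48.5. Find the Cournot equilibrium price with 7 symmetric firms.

With 7 symmetric Cournot firms, each firm's FOC gives 129.5 − 20q = 48.5, so q = 4.05, Q = 7·4.05 = 28.35, and P = 58.625.

P = 58.625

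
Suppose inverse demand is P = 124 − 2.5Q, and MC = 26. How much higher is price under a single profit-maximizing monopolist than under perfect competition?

Perfect competition: P = MC = 26, so 124 − 2.5Q = 26 and Q = 39.2.
Monopoly sets MR = MC: 124 − 5Q = 26 ⇒ Q = 19.6, P = 124 − 2.5·19.6 = 75.
Change in price: 75 − 26 = 49.

P rises by 49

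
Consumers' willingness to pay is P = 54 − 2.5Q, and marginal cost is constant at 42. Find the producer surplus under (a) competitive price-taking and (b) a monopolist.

Competition: PS = 0; Monopoly: PS = 14.4

Perfect competition: P = MC = 42, so 54 − 2.5Q = 42 and Q = 4.8.
PS = (42 − 42)·4.8 = 0.
The monopolist equates marginal revenue to marginal cost: 54 − 5Q = 42, so Q = 2.4. From demand, P = 48.
PS = (48 − 42)·2.4 = 14.4.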